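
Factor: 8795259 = 3^2 * 11^1 * 73^1 * 1217^1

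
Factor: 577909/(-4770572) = -1*2^(-2)*337^(-1)*3539^(-1)*577909^1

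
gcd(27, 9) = 9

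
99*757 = 74943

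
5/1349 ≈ 0.00371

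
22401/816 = 7467/272 ≈ 27.45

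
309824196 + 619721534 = 929545730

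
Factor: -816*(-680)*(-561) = -1*2^7*3^2*5^1*11^1*17^3 = -311287680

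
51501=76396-24895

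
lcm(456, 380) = 2280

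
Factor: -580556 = -1*2^2*145139^1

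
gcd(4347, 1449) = 1449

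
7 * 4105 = 28735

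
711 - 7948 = -7237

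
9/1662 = 3/554≈0.00542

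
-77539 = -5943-71596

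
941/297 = 3 + 50/297≈3.17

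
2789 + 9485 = 12274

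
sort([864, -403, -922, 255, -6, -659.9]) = [-922, -659.9, -403, -6, 255, 864]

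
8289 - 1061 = 7228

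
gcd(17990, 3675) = 35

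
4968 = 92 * 54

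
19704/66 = 298 + 6/11 ≈ 298.55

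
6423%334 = 77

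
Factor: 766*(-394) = -1*2^2*197^1*383^1 = -301804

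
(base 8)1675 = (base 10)957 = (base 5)12312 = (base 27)18c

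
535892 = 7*76556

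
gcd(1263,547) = 1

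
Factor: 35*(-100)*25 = -1*2^2*5^5*7^1 = -87500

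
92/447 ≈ 0.206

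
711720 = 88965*8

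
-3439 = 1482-4921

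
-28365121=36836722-65201843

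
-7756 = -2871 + -4885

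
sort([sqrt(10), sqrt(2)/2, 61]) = [sqrt(2)/2, sqrt(10), 61]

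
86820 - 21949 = 64871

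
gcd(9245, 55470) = 9245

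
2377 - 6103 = -3726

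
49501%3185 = 1726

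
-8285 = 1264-9549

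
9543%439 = 324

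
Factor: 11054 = 2^1 * 5527^1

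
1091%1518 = 1091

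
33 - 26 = 7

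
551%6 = 5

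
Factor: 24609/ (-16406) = -1*2^ (-1)*3^1 = -3/2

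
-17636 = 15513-33149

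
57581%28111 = 1359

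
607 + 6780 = 7387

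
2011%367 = 176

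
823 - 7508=-6685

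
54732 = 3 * 18244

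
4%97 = 4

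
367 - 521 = -154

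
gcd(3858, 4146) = 6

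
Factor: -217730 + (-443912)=-1*2^1*330821^1=-661642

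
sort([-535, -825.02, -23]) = [-825.02, -535, -23]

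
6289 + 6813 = 13102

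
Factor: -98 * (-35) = 2^1 * 5^1 * 7^3 = 3430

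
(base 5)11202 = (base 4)30202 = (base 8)1442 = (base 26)14m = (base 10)802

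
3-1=2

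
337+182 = 519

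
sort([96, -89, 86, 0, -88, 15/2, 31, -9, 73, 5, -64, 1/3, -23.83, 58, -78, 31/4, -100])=[-100, -89, -88, -78, -64, -23.83, -9, 0, 1/3, 5, 15/2, 31/4, 31, 58, 73, 86, 96]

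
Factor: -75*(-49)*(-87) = -1*3^2*5^2*7^2*29^1 = -319725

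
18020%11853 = 6167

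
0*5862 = 0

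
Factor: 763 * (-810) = -1 * 2^1 * 3^4 * 5^1 * 7^1 * 109^1 = -618030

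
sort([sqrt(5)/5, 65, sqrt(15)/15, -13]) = [-13, sqrt(15)/15, sqrt(5)/5, 65]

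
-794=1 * (-794)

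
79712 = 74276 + 5436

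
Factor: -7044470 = -1*2^1*5^1*704447^1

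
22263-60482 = -38219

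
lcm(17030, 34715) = 902590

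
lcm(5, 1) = 5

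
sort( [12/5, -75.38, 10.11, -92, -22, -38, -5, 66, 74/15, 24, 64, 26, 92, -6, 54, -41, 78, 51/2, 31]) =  [-92, -75.38, -41, -38, -22, -6, -5, 12/5, 74/15, 10.11, 24, 51/2, 26, 31, 54, 64, 66, 78, 92]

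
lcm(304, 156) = 11856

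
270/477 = 30/53 ≈ 0.566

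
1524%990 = 534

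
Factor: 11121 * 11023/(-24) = -1 * 2^(-3) * 11^1 * 73^1 * 151^1 * 337^1 = -40862261/8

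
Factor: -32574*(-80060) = 2^3*3^1*5^1*61^1*89^1*4003^1 = 2607874440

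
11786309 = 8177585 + 3608724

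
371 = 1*371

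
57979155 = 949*61095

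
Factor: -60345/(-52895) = 3^4*71^(-1) = 81/71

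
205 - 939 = -734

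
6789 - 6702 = 87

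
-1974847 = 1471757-3446604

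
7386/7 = 1055 + 1/7 ≈ 1055.14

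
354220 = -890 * (-398)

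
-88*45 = -3960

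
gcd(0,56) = 56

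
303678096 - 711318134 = -407640038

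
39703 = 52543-12840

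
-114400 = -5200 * 22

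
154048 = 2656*58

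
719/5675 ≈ 0.127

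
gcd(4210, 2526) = 842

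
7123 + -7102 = 21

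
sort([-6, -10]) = [-10, -6]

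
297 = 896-599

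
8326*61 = 507886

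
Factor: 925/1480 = 2^(-3) * 5^1 = 5/8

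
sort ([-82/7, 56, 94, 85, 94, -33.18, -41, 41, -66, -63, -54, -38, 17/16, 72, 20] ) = [-66, -63, -54, -41, -38, -33.18, -82/7, 17/16, 20, 41, 56, 72, 85, 94, 94] 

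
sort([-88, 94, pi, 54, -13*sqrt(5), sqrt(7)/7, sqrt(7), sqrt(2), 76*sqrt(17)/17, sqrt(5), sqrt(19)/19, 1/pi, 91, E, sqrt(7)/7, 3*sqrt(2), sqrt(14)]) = [-88, -13*sqrt(5), sqrt(19)/19, 1/pi, sqrt(7)/7, sqrt(7)/7, sqrt(2), sqrt(5), sqrt(7), E, pi, sqrt(14), 3*sqrt(2), 76*sqrt(17)/17, 54, 91, 94]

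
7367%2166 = 869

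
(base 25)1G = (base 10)41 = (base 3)1112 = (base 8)51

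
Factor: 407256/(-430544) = -1*2^(-1)*3^1*239^1*379^(-1) = -717/758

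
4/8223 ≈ 0.000486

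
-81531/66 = -27177/22 ≈ -1235.32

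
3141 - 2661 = 480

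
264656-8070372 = -7805716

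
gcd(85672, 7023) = 1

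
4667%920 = 67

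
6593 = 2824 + 3769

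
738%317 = 104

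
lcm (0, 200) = 0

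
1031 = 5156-4125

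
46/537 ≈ 0.0857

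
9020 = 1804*5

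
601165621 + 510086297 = 1111251918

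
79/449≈0.176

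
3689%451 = 81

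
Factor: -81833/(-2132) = 2^(-2)*13^(-1)*19^1*41^(-1)*59^1*73^1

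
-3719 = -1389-2330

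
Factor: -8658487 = -1*2851^1*3037^1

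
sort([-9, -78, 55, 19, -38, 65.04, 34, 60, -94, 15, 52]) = [-94, -78, -38, -9, 15, 19, 34, 52, 55, 60, 65.04]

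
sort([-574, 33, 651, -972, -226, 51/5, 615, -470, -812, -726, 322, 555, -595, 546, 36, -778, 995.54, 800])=[-972, -812, -778, -726, -595, -574, -470, -226, 51/5, 33, 36, 322, 546, 555, 615, 651, 800, 995.54]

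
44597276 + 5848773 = 50446049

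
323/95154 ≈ 0.00339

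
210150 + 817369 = 1027519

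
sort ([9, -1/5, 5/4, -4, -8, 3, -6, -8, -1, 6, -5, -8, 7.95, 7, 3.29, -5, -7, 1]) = [-8, -8, -8, -7, -6, -5, -5, -4, -1, -1/5, 1, 5/4, 3, 3.29, 6, 7, 7.95, 9]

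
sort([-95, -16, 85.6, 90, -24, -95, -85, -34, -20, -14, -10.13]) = [-95, -95, -85, -34, -24, -20, -16, -14, -10.13, 85.6, 90]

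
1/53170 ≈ 0.0000188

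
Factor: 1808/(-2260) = -1 * 2^2 * 5^(-1) = -4/5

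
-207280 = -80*2591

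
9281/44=210 + 41/44 ≈ 210.93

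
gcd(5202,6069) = 867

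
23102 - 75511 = -52409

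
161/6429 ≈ 0.0250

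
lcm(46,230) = 230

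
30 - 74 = -44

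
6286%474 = 124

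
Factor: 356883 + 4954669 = 2^6*149^1*557^1 = 5311552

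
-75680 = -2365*32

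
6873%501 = 360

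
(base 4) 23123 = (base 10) 731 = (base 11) 605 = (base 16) 2db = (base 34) lh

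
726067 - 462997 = 263070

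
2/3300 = 1/1650 ≈ 0.000606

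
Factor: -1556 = -1*2^2*389^1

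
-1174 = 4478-5652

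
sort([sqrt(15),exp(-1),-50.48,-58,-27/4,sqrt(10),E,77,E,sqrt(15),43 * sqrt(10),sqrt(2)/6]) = [-58,-50.48,-27/4,sqrt(2)/6,exp(-1),E,E,sqrt(10),sqrt(15),sqrt(15),77,43 * sqrt(10)]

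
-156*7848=-1224288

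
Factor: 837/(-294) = -1*2^(-1)*3^2*7^(-2)*31^1 = -279/98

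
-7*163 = -1141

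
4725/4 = 1181 + 1/4 = 1181.25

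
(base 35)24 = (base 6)202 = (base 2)1001010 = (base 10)74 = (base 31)2c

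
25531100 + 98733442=124264542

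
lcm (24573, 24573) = 24573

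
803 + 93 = 896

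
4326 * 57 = 246582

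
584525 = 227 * 2575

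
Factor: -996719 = -1 * 811^1 * 1229^1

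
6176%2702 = 772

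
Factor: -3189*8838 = -1*2^1*3^3*491^1*1063^1 = -28184382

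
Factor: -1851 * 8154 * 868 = -1 * 2^3 * 3^4 * 7^1 * 31^1 * 151^1 * 617^1 = -13100770872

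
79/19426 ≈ 0.00407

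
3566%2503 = 1063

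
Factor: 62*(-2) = -1*2^2*31^1 = -124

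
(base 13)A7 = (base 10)137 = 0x89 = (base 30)4H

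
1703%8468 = 1703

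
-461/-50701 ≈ 0.00909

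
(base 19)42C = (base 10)1494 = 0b10111010110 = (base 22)31K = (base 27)219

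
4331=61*71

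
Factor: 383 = 383^1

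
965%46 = 45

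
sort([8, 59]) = [8, 59]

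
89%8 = 1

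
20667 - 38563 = -17896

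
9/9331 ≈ 0.000965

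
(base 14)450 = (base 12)5b2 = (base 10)854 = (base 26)16m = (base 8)1526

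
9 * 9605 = 86445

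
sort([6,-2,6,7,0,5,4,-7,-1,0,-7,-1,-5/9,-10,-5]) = [-10,-7,-7,-5,-2,-1,-1,-5/9,0,0,4,5,6,6,7]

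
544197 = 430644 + 113553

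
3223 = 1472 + 1751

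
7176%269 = 182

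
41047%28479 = 12568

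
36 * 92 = 3312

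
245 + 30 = 275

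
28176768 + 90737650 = 118914418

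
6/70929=2/23643 ≈ 0.0000846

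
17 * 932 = 15844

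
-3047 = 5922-8969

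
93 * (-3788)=-352284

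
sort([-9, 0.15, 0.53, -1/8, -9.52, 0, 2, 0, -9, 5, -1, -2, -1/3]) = [-9.52, -9, -9, -2, -1, -1/3, -1/8, 0, 0, 0.15, 0.53, 2, 5]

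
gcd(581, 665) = 7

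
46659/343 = 136 + 11/343 ≈ 136.03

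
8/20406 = 4/10203 ≈ 0.000392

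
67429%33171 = 1087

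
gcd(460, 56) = 4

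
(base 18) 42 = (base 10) 74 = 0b1001010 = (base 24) 32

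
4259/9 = 473 + 2/9 ≈ 473.22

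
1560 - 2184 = -624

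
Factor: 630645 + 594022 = 173^1*7079^1 = 1224667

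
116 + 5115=5231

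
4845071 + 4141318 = 8986389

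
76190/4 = 38095/2 = 19047.50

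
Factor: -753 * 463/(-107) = 3^1 * 107^(-1) * 251^1 * 463^1 = 348639/107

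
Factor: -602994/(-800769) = 2^1*7^3*911^(-1) = 686/911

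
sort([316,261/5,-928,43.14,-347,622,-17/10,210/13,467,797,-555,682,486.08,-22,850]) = [-928,-555,-347,-22,-17/10,210/13,43.14,261/5,316,467,486.08,622,682,797,850]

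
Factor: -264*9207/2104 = -1*3^4*11^2*31^1*263^(-1) = -303831/263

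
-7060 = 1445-8505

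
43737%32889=10848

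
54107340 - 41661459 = 12445881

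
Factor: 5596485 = 3^1*5^1*17^2*1291^1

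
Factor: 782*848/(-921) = -1*2^5*3^(-1)*17^1*23^1*53^1*307^(-1) = -663136/921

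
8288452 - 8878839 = -590387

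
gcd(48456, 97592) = 8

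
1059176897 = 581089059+478087838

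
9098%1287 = 89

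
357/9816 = 119/3272 ≈ 0.0364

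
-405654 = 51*(-7954)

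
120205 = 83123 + 37082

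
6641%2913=815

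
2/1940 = 1/970 ≈ 0.00103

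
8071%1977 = 163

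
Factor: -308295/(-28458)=2^(-1) * 3^(-1) * 5^1 * 13^1=65/6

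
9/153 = 1/17 ≈ 0.0588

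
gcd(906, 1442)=2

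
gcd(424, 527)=1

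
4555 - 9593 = -5038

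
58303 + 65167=123470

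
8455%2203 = 1846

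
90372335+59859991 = 150232326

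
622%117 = 37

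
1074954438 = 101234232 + 973720206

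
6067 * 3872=23491424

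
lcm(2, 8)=8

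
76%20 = 16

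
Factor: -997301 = -1*31^1*53^1*607^1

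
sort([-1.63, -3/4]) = [-1.63, -3/4]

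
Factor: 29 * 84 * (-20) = -1 * 2^4 * 3^1 * 5^1 * 7^1 * 29^1 = -48720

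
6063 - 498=5565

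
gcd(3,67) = 1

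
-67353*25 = -1683825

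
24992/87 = 287 + 23/87 ≈ 287.26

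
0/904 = 0 = 0.00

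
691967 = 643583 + 48384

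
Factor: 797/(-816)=-1*2^(-4)*3^(-1)*17^(-1)*797^1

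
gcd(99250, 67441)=1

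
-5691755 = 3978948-9670703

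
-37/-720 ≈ 0.0514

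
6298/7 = 899 + 5/7 ≈ 899.71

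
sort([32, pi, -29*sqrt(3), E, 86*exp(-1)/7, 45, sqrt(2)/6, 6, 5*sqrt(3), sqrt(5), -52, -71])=[-71, -52, -29*sqrt(3), sqrt(2)/6, sqrt(5), E, pi, 86*exp(-1)/7, 6, 5*sqrt(3), 32, 45]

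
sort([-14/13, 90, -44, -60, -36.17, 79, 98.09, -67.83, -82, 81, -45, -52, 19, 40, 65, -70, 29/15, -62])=[-82, -70, -67.83, -62, -60, -52, -45, -44, -36.17, -14/13, 29/15, 19, 40, 65, 79, 81, 90, 98.09]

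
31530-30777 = 753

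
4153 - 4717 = -564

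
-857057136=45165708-902222844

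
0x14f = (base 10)335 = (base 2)101001111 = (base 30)b5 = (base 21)fk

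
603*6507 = 3923721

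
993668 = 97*10244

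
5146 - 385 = 4761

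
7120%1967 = 1219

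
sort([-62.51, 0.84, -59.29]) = [-62.51, -59.29, 0.84]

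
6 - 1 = 5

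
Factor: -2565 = -1 * 3^3 * 5^1 * 19^1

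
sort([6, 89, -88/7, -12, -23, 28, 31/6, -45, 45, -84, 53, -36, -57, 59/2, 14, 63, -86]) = [-86, -84, -57, -45, -36, -23, -88/7, -12, 31/6, 6, 14, 28, 59/2, 45, 53, 63, 89]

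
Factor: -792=-1*2^3*3^2*11^1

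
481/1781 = 37/137 ≈ 0.270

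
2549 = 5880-3331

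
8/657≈0.0122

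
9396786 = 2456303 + 6940483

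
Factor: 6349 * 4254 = 2^1 * 3^1 * 7^1 * 709^1 * 907^1 = 27008646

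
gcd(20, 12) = 4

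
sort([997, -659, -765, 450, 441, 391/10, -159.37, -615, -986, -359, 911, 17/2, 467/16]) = [-986, -765, -659, -615, -359, -159.37, 17/2, 467/16, 391/10, 441, 450, 911, 997]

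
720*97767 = 70392240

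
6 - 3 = 3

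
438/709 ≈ 0.618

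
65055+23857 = 88912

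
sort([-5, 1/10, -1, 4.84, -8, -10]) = [-10, -8, -5, -1, 1/10, 4.84]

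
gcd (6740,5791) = 1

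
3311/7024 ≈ 0.471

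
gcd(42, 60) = 6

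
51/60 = 17/20 = 0.85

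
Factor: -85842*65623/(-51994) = 3^2*19^1*137^1*251^1*479^1*25997^(-1) = 2816604783/25997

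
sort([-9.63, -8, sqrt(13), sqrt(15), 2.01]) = [-9.63, -8, 2.01, sqrt(13), sqrt(15)]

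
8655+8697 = 17352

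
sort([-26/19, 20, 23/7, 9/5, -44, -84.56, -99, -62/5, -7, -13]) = [-99, -84.56, -44, -13, -62/5, -7, -26/19, 9/5, 23/7, 20]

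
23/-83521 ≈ -0.000275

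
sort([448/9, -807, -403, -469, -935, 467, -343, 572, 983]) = [-935, -807, -469, -403, -343, 448/9, 467, 572, 983]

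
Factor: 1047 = 3^1*349^1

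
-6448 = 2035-8483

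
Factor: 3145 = 5^1 * 17^1 * 37^1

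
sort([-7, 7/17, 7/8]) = [-7, 7/17, 7/8]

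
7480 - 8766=-1286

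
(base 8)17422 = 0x1f12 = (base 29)9d8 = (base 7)32122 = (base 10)7954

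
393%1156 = 393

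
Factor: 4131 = 3^5*17^1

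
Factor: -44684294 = -1 * 2^1 * 223^1 * 100189^1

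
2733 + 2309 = 5042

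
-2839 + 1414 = -1425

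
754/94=8 + 1/47 ≈ 8.02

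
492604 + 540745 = 1033349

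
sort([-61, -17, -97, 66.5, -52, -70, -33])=[-97, -70, -61, -52, -33, -17, 66.5]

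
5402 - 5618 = -216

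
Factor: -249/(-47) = 3^1 * 47^(-1) * 83^1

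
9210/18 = 511+2/3 ≈ 511.67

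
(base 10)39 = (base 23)1g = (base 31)18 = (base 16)27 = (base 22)1h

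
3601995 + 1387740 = 4989735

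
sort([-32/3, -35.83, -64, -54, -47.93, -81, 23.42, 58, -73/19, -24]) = [-81, -64, -54, -47.93, -35.83, -24, -32/3, -73/19, 23.42, 58]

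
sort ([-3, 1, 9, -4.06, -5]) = [-5, -4.06, -3, 1, 9]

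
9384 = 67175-57791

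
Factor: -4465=-1*5^1*19^1*47^1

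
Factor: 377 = 13^1*29^1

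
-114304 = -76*1504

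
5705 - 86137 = -80432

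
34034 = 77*442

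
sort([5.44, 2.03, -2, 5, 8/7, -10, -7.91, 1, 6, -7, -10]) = [-10, -10, -7.91, -7, -2, 1, 8/7, 2.03, 5, 5.44, 6]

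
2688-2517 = 171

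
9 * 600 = 5400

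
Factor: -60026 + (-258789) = -1*5^1*7^1*9109^1 = -318815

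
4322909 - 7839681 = -3516772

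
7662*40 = 306480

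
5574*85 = 473790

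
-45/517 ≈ -0.0870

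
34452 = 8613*4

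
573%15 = 3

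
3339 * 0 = 0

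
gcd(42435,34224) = 69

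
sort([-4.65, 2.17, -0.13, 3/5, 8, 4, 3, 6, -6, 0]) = [-6, -4.65, -0.13, 0, 3/5, 2.17, 3, 4, 6, 8]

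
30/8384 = 15/4192 ≈ 0.00358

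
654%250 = 154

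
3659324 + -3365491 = 293833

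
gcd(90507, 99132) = 3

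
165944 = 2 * 82972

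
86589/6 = 14431 + 1/2 = 14431.50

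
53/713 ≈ 0.0743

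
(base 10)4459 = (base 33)434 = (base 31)4jq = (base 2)1000101101011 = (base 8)10553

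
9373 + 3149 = 12522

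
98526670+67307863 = 165834533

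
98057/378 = 259+155/378 ≈ 259.41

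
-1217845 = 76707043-77924888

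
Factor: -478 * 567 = -1 * 2^1 * 3^4 * 7^1 * 239^1 = -271026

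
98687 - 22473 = 76214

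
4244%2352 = 1892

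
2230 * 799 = 1781770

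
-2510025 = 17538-2527563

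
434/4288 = 217/2144 ≈ 0.101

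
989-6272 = -5283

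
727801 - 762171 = -34370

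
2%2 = 0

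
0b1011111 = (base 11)87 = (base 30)35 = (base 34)2r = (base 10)95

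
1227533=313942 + 913591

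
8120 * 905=7348600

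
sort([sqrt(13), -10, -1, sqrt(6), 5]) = [-10, -1, sqrt(6), sqrt(13), 5]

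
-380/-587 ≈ 0.647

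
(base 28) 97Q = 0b1110001101110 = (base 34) 6A2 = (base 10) 7278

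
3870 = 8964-5094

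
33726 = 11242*3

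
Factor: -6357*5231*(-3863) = 3^1*13^1*163^1*3863^1*5231^1 = 128458143021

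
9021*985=8885685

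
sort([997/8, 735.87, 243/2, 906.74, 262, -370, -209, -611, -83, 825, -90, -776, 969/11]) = [-776, -611, -370, -209, -90, -83, 969/11, 243/2, 997/8, 262, 735.87, 825, 906.74]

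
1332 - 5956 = -4624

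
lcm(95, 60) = 1140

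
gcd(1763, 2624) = 41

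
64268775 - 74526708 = -10257933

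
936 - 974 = -38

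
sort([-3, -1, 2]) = [-3, -1, 2]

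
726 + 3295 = 4021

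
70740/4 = 17685 = 17685.00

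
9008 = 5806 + 3202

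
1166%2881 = 1166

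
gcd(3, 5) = 1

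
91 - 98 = -7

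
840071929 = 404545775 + 435526154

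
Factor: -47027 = -1 * 31^1 * 37^1 * 41^1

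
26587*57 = 1515459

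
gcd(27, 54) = 27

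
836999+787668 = 1624667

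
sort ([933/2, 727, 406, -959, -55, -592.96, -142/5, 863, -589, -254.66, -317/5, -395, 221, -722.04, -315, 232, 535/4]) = [-959, -722.04, -592.96, -589, -395, -315, -254.66, -317/5, -55, -142/5, 535/4, 221, 232, 406, 933/2, 727, 863]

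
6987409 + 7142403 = 14129812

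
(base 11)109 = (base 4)2002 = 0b10000010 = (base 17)7b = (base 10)130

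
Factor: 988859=988859^1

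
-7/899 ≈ -0.00779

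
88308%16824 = 4188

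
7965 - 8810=-845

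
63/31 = 2 + 1/31 ≈ 2.03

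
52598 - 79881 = -27283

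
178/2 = 89 = 89.00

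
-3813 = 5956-9769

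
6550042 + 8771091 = 15321133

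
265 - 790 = -525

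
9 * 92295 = 830655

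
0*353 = 0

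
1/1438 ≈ 0.000695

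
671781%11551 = 1823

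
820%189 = 64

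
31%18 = 13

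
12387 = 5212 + 7175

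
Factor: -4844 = -1 * 2^2 * 7^1 * 173^1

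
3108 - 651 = 2457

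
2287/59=38 + 45/59 ≈ 38.76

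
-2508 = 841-3349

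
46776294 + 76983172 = 123759466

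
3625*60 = 217500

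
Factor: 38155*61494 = 2^1*3^1*5^1*13^1*37^1*277^1*587^1 = 2346303570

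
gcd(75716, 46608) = 4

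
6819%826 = 211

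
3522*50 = 176100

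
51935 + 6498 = 58433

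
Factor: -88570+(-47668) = -1 * 2^1 * 17^1 * 4007^1 = -136238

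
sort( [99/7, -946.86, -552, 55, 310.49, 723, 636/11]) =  [-946.86, -552, 99/7, 55, 636/11, 310.49, 723]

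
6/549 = 2/183 ≈ 0.0109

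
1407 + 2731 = 4138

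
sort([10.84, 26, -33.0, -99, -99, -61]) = [-99, -99, -61, -33.0, 10.84, 26]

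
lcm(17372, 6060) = 260580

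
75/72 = 25/24≈1.04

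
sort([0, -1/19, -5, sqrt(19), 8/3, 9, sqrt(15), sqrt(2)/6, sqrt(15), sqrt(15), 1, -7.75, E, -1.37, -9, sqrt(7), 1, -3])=[-9, -7.75, -5, -3, -1.37, -1/19, 0, sqrt(2)/6, 1, 1, sqrt(7), 8/3, E, sqrt(15), sqrt(15), sqrt(15), sqrt(19), 9]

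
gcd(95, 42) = 1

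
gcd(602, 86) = 86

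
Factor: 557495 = 5^1*43^1*2593^1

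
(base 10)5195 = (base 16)144b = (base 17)10ga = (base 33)4pe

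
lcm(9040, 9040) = 9040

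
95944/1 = 95944 = 95944.00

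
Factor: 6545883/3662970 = 2^(-1)*5^(-1)*661^1*3301^1*122099^(-1) = 2181961/1220990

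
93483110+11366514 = 104849624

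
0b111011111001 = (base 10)3833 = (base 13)198b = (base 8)7371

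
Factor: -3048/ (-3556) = 2^1*3^1*7^ (-1) = 6/7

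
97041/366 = 265 + 17/122 ≈ 265.14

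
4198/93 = 45 + 13/93 ≈ 45.14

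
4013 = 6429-2416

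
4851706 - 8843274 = -3991568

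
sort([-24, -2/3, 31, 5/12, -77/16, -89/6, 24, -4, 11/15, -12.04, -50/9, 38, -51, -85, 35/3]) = [-85, -51, -24, -89/6, -12.04, -50/9, -77/16, -4, -2/3, 5/12, 11/15, 35/3, 24, 31, 38]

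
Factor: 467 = 467^1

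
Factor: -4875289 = -1*4875289^1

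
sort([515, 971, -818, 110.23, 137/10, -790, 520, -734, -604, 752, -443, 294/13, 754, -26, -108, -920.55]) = [-920.55, -818, -790, -734, -604, -443, -108, -26, 137/10, 294/13, 110.23, 515, 520, 752, 754, 971]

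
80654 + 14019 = 94673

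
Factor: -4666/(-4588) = 2^(-1)*31^(-1)*37^(-1)*2333^1 = 2333/2294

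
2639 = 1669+970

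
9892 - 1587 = 8305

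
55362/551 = 100 + 262/551 ≈ 100.48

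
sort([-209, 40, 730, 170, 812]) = [-209, 40, 170, 730, 812]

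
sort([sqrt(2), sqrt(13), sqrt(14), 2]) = [sqrt(2), 2, sqrt(13), sqrt(14)]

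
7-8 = -1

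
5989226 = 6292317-303091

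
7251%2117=900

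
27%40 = 27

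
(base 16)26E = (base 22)166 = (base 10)622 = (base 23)141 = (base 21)18D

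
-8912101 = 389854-9301955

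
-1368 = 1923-3291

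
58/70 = 29/35 ≈ 0.829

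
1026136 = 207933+818203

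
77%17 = 9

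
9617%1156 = 369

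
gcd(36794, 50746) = 2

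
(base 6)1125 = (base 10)269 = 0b100001101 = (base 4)10031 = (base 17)fe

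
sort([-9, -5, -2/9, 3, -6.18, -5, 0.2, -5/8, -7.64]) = [-9, -7.64, -6.18, -5, -5, -5/8, -2/9, 0.2, 3]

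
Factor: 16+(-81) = -1*5^1*13^1 = -65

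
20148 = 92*219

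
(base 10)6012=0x177c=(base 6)43500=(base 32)5rs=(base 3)22020200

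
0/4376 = 0 = 0.00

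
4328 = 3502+826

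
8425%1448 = 1185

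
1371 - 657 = 714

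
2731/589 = 4 + 375/589 ≈ 4.64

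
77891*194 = 15110854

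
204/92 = 51/23 ≈ 2.22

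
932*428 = 398896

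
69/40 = 1 + 29/40 ≈ 1.73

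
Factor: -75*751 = -1*3^1*5^2*751^1 = -56325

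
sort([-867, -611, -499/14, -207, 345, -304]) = [-867, -611, -304, -207, -499/14, 345]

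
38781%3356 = 1865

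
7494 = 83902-76408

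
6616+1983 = 8599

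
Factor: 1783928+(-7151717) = -1 * 3^4 * 7^1 * 9467^1 = -5367789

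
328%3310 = 328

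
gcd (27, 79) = 1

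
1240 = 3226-1986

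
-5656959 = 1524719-7181678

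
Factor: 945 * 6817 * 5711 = 3^3 * 5^1 * 7^1 * 17^1 * 401^1 * 5711^1 = 36790633215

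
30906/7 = 4415 + 1/7 ≈ 4415.14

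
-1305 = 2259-3564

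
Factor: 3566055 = 3^1*5^1*237737^1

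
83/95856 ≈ 0.000866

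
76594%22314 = 9652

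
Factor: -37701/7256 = -1*2^(-3)*3^2*59^1*71^1*907^(-1) 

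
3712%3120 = 592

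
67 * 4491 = 300897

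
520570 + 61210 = 581780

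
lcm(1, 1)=1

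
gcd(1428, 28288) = 68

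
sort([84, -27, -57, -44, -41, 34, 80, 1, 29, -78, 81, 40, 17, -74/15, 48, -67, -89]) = [-89, -78, -67, -57, -44, -41, -27, -74/15, 1, 17, 29, 34, 40, 48, 80, 81, 84]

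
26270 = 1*26270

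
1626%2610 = 1626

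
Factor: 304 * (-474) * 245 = -1 * 2^5 * 3^1 * 5^1 * 7^2 * 19^1 * 79^1 = -35303520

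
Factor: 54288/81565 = 2^4*3^2*5^(-1)*11^(-1)*13^1*29^1*1483^(-1)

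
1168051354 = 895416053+272635301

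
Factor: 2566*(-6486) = -1*2^2*3^1*23^1*47^1*1283^1 = -16643076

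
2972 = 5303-2331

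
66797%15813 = 3545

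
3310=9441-6131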